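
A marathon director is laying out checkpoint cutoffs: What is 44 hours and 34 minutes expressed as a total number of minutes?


Hours: 44
Minutes: 34
Convert hours to minutes: 44 x 60 = 2640
Add remaining minutes: 2640 + 34 = 2674

2674


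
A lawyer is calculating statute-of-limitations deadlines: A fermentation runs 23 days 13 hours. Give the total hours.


Days: 23
Extra hours: 13
Hours per day: 24
Days to hours: 23 x 24 = 552
Total: 552 + 13 = 565

565


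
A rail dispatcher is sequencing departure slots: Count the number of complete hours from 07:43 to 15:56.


Start: 07:43
End: 15:56
Hour difference: 15 - 7 = 8 hours
Minute difference: 56 - 43 = 13 minutes
Total minutes: 493
Complete hours: 493 / 60 = 8 (remainder 13)

8


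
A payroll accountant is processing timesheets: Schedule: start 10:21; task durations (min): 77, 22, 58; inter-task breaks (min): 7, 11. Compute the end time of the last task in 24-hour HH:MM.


Start: 10:21 = 621 min from midnight
  after task 1 (77 min): 11:38
  after break (7 min): 11:45
  after task 2 (22 min): 12:07
  after break (11 min): 12:18
  after task 3 (58 min): 13:16
Total elapsed: 175 minutes
End time: 13:16

13:16


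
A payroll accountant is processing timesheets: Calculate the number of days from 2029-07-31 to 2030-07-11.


Start date: 2029-07-31
End date: 2030-07-11
Jul 2029: +1 days
Aug 2029: +31 days
Sep 2029: +30 days
... (10 more months)
Total: 345 days

345


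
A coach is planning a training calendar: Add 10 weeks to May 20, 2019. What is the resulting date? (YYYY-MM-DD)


Start: 2019-05-20
Weeks to add: 10
Convert to days: 10 x 7 = 70 days
Add 70 days to 2019-05-20
Result: 2019-07-29

2019-07-29


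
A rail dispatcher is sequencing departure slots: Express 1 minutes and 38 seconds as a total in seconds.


Minutes: 1
Seconds: 38
Convert minutes to seconds: 1 x 60 = 60
Add remaining seconds: 60 + 38 = 98

98


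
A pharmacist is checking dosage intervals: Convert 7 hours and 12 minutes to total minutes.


Hours: 7
Extra minutes: 12
Minutes per hour: 60
Hours to minutes: 7 x 60 = 420
Total: 420 + 12 = 432

432


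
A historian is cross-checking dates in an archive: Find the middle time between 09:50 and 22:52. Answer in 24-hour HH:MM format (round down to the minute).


Start time: 09:50 = 590 minutes from midnight
End time: 22:52 = 1372 minutes from midnight
Sum: 590 + 1372 = 1962
Midpoint: 1962 / 2 = 981 minutes
Convert: 981 / 60 = 16 hours, 21 minutes
Result: 16:21

16:21


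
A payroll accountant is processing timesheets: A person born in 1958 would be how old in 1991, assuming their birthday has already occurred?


Birth year: 1958
Current year: 1991
Age = current year - birth year
Age = 1991 - 1958 = 33

33


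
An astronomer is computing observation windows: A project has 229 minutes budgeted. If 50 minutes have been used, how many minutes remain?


Total budget: 229 minutes
Time used: 50 minutes
Remaining: 229 - 50 = 179 minutes
Percent used: 21.8%
Percent remaining: 78.2%

179


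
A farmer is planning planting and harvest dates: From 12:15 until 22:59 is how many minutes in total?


Start time: 12:15 = 735 minutes from midnight
End time: 22:59 = 1379 minutes from midnight
Difference: 1379 - 735 = 644 minutes
That is 10 hours and 44 minutes

644


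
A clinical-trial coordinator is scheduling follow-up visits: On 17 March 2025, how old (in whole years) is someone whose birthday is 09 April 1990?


Birth: 1990-04-09
Reference: 2025-03-17
Year difference: 2025 - 1990 = 35
Has birthday (04-09) occurred by 03-17? No
Birthday not yet reached this year -> subtract 1
Age in full years: 34

34


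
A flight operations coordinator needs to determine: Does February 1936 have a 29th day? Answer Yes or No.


Year: 1936
Divisible by 4? 1936 / 4 = 484.0 -> Yes
Divisible by 100? 1936 / 100 = 19.36 -> No
Divisible by 4 but not 100, so it IS a leap year

Yes


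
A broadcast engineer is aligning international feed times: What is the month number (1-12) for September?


Calendar month order:
8. August
9. September <--
10. October
September is month number 9

9


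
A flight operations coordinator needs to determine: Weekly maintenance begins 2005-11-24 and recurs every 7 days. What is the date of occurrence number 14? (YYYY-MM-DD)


First occurrence: 2005-11-24 (occurrence 1)
Each occurrence is 7 days after the previous.
Occurrence 14 is 13 weeks after the first.
13 weeks = 91 days
2005-11-24 + 91 days = 2006-02-23

2006-02-23


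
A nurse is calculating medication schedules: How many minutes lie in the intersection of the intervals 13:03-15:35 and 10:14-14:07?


Interval A: [783, 935] minutes from midnight
Interval B: [614, 847] minutes from midnight
Overlap start = max(783, 614) = 783
Overlap end = min(935, 847) = 847
Overlap = 847 - 783 = 64 minutes

64


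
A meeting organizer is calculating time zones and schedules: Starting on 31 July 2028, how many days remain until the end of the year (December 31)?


Start: July 31, 2028
End: December 31, 2028
Days left in July: 0
August: 31
September: 30
October: 31
November: 30
... plus remaining months
Sum of remaining months: 153
Total: 0 + 153 = 153

153


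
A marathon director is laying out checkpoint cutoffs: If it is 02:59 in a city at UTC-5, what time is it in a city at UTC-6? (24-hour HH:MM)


Local time: 02:59 at UTC-5 (offset -5h)
Target zone: UTC-6 (offset -6h)
Difference: -6 - (-5) = -1 hours
Calculation: 2 + (-1) = 1
Result: 01:59

01:59


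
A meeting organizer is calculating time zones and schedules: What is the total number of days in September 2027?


Month: September
Year: 2027
September is a 30-day month
Total: 30 days

30


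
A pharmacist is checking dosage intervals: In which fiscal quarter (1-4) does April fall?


Month: April (month 4)
Q1: January-March (months 1-3)
Q2: April-June (months 4-6)
Q3: July-September (months 7-9)
Q4: October-December (months 10-12)
Month 4 falls in Q2

2


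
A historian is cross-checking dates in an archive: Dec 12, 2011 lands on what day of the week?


Date: 2011-12-12
January 1, 2011 is a Saturday
Day of year: 346
Offset from Jan 1: 345 days
345 mod 7 = 2
Result: Monday

Monday


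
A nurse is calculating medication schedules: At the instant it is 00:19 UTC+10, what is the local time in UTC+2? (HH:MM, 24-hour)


Local time: 00:19 at UTC+10 (offset 10h)
Target zone: UTC+2 (offset 2h)
Difference: 2 - (10) = -8 hours
Calculation: 0 + (-8) = -8
Wraparound: (-8) mod 24 = 16
Result: 16:19

16:19


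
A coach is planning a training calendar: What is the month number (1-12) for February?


Calendar month order:
1. January
2. February <--
3. March
February is month number 2

2


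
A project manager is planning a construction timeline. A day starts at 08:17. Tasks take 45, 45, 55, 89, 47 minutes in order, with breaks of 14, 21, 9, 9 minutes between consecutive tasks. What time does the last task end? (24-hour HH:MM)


Start: 08:17 = 497 min from midnight
  after task 1 (45 min): 09:02
  after break (14 min): 09:16
  after task 2 (45 min): 10:01
  after break (21 min): 10:22
  after task 3 (55 min): 11:17
  after break (9 min): 11:26
  after task 4 (89 min): 12:55
  after break (9 min): 13:04
  after task 5 (47 min): 13:51
Total elapsed: 334 minutes
End time: 13:51

13:51


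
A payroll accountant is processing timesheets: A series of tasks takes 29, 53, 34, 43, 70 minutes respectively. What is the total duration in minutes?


Durations: 29, 53, 34, 43, 70
Running sum: 29
+ 53 = 82
+ 34 = 116
+ 43 = 159
+ 70 = 229
Total duration: 229 minutes
That is 3 hours and 49 minutes

229


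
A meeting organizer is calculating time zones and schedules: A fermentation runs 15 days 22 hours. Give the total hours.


Days: 15
Extra hours: 22
Hours per day: 24
Days to hours: 15 x 24 = 360
Total: 360 + 22 = 382

382


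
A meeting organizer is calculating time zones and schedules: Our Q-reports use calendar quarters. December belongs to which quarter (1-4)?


Month: December (month 12)
Q1: January-March (months 1-3)
Q2: April-June (months 4-6)
Q3: July-September (months 7-9)
Q4: October-December (months 10-12)
Month 12 falls in Q4

4


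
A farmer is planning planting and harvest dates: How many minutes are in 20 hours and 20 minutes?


Hours: 20
Minutes: 20
Convert hours to minutes: 20 x 60 = 1200
Add remaining minutes: 1200 + 20 = 1220

1220


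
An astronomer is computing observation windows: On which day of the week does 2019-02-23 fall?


Date: 2019-02-23
January 1, 2019 is a Tuesday
Day of year: 54
Offset from Jan 1: 53 days
53 mod 7 = 4
Result: Saturday

Saturday


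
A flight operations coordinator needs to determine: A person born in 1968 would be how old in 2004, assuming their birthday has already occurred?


Birth year: 1968
Current year: 2004
Age = current year - birth year
Age = 2004 - 1968 = 36

36


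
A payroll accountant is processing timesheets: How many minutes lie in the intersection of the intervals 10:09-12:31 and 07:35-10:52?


Interval A: [609, 751] minutes from midnight
Interval B: [455, 652] minutes from midnight
Overlap start = max(609, 455) = 609
Overlap end = min(751, 652) = 652
Overlap = 652 - 609 = 43 minutes

43


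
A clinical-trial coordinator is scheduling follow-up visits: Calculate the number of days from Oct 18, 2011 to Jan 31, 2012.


Start date: 2011-10-18
End date: 2012-01-31
Oct 2011: +14 days
Nov 2011: +30 days
Dec 2011: +31 days
Jan 2012: +30 days
Total: 105 days

105


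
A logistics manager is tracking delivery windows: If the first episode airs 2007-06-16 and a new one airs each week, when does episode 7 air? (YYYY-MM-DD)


First occurrence: 2007-06-16 (occurrence 1)
Each occurrence is 7 days after the previous.
Occurrence 7 is 6 weeks after the first.
6 weeks = 42 days
2007-06-16 + 42 days = 2007-07-28

2007-07-28


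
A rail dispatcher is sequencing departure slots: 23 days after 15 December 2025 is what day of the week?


Start: 2025-12-15 (Monday)
Step 1 - find target date: add 23 days
  2025-12-15 + 23 days = 2026-01-07
Step 2 - day of week:
  23 mod 7 = 2
  Monday + 2 days -> Wednesday
Result: Wednesday (2026-01-07)

Wednesday


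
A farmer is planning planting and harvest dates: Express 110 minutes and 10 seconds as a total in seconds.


Minutes: 110
Seconds: 10
Convert minutes to seconds: 110 x 60 = 6600
Add remaining seconds: 6600 + 10 = 6610

6610


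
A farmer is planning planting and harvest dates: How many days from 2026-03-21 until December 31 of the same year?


Start: March 21, 2026
End: December 31, 2026
Days left in March: 10
April: 30
May: 31
June: 30
July: 31
... plus remaining months
Sum of remaining months: 275
Total: 10 + 275 = 285

285


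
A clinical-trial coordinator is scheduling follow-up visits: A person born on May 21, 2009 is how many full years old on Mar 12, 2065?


Birth: 2009-05-21
Reference: 2065-03-12
Year difference: 2065 - 2009 = 56
Has birthday (05-21) occurred by 03-12? No
Birthday not yet reached this year -> subtract 1
Age in full years: 55

55


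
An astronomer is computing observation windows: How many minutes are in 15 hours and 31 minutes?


Hours: 15
Extra minutes: 31
Minutes per hour: 60
Hours to minutes: 15 x 60 = 900
Total: 900 + 31 = 931

931


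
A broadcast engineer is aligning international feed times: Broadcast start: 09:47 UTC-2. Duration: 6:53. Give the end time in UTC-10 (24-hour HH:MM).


Start: 09:47 in UTC-2
Step 1 - add duration:
  minutes: 47 + 53 = 100 (carry 1h)
  hours: 9 + 6 + 1 = 16
  end in UTC-2: 16:40
Step 2 - convert UTC-2 -> UTC-10:
  offset difference: -10 - (-2) = -8 hours
  16 + (-8) = 8 -> mod 24 = 8
Result: 08:40 in UTC-10

08:40


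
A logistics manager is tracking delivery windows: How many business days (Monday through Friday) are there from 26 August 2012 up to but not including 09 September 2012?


Start: 2012-08-26 (Sunday)
End (exclusive): 2012-09-09 (Sunday)
Total calendar days: 14
Full weeks: 14 // 7 = 2 -> 10 weekdays
Remaining 0 days starting on Sunday:
Total business days: 10 + 0 = 10

10


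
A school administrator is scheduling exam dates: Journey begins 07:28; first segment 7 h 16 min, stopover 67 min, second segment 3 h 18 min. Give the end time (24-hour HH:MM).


Depart: 07:28
Leg 1: +436 min -> 14:44
Layover: +67 min -> 15:51
Leg 2: +198 min -> 19:09
Total travel: 701 minutes = 11h 41m
Arrival: 19:09

19:09


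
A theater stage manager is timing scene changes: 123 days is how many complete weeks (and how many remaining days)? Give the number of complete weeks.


Total days: 123
Days per week: 7
Division: 123 / 7 = 17 remainder 4
Complete weeks: 17
Remaining days: 4

17


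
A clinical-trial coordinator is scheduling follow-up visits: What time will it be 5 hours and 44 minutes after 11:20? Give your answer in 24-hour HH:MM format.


Start time: 11:20
Adding: 5 hours 44 minutes
Minutes: 20 + 44 = 64
Minute overflow: 64 >= 60, so carry 1 hour, minutes = 4
Hours: 11 + 5 + 1 = 17
Result: 17:04

17:04


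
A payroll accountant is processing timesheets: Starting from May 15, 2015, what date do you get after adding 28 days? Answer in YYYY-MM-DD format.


Start: 2015-05-15
Adding 28 days
Days remaining in May: 16
After May: 12 days still to add
June 2015 has 30 days, need 12
Result: 2015-06-12

2015-06-12


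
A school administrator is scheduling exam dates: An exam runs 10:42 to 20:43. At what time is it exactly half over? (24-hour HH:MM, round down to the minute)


Start time: 10:42 = 642 minutes from midnight
End time: 20:43 = 1243 minutes from midnight
Sum: 642 + 1243 = 1885
Midpoint: 1885 / 2 = 942 minutes
Convert: 942 / 60 = 15 hours, 42 minutes
Result: 15:42

15:42


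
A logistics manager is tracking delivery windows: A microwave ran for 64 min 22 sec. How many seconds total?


Minutes: 64
Extra seconds: 22
Seconds per minute: 60
Minutes to seconds: 64 x 60 = 3840
Total: 3840 + 22 = 3862

3862


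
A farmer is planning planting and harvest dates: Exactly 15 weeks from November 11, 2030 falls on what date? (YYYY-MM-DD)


Start: 2030-11-11
Weeks to add: 15
Convert to days: 15 x 7 = 105 days
Add 105 days to 2030-11-11
Result: 2031-02-24

2031-02-24


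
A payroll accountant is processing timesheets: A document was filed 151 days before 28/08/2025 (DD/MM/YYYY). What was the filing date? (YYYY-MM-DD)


Start: 2025-08-28
Subtracting 151 days
Days already passed in August: 28
After going back through August: 123 more days to subtract
July 2025: 31 days, 92 remaining
June 2025: 30 days, 62 remaining
May 2025: 31 days, 31 remaining
April 2025: 30 days, 1 remaining
Result: 2025-03-30

2025-03-30


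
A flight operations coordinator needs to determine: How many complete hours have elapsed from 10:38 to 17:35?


Start: 10:38
End: 17:35
Hour difference: 17 - 10 = 7 hours
Minute difference: 35 - 38 = -3 minutes
Total minutes: 417
Complete hours: 417 / 60 = 6 (remainder 57)

6


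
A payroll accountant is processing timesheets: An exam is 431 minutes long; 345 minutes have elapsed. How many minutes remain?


Total budget: 431 minutes
Time used: 345 minutes
Remaining: 431 - 345 = 86 minutes
Percent used: 80.0%
Percent remaining: 20.0%

86


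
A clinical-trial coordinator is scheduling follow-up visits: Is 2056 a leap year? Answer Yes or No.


Year: 2056
Divisible by 4? 2056 / 4 = 514.0 -> Yes
Divisible by 100? 2056 / 100 = 20.56 -> No
Divisible by 4 but not 100, so it IS a leap year

Yes


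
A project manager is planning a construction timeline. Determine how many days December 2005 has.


Month: December
Year: 2005
December is a 31-day month
Total: 31 days

31


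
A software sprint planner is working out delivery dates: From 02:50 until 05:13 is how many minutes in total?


Start time: 02:50 = 170 minutes from midnight
End time: 05:13 = 313 minutes from midnight
Difference: 313 - 170 = 143 minutes
That is 2 hours and 23 minutes

143


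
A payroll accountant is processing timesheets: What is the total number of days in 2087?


Year: 2087
Check leap year rules:
Divisible by 4? No
2087 is not a leap year
Days: 365

365


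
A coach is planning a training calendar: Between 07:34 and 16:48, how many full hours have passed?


Start: 07:34
End: 16:48
Hour difference: 16 - 7 = 9 hours
Minute difference: 48 - 34 = 14 minutes
Total minutes: 554
Complete hours: 554 / 60 = 9 (remainder 14)

9


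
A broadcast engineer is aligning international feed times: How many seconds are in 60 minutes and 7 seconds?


Minutes: 60
Extra seconds: 7
Seconds per minute: 60
Minutes to seconds: 60 x 60 = 3600
Total: 3600 + 7 = 3607

3607


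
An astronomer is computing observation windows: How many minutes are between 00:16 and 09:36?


Start time: 00:16 = 16 minutes from midnight
End time: 09:36 = 576 minutes from midnight
Difference: 576 - 16 = 560 minutes
That is 9 hours and 20 minutes

560


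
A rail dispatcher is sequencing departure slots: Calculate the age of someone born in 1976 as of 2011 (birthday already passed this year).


Birth year: 1976
Current year: 2011
Age = current year - birth year
Age = 2011 - 1976 = 35

35


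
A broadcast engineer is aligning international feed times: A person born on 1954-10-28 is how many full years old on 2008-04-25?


Birth: 1954-10-28
Reference: 2008-04-25
Year difference: 2008 - 1954 = 54
Has birthday (10-28) occurred by 04-25? No
Birthday not yet reached this year -> subtract 1
Age in full years: 53

53


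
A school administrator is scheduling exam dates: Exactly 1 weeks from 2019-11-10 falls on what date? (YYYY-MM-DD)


Start: 2019-11-10
Weeks to add: 1
Convert to days: 1 x 7 = 7 days
Add 7 days to 2019-11-10
Result: 2019-11-17

2019-11-17


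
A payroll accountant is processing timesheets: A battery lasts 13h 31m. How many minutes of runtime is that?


Hours: 13
Extra minutes: 31
Minutes per hour: 60
Hours to minutes: 13 x 60 = 780
Total: 780 + 31 = 811

811


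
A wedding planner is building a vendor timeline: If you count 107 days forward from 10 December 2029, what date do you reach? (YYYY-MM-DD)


Start: 2029-12-10
Adding 107 days
Days remaining in December: 21
After December: 86 days still to add
January 2030: 31 days, 55 remaining
February 2030: 28 days, 27 remaining
March 2030 has 31 days, need 27
Result: 2030-03-27

2030-03-27


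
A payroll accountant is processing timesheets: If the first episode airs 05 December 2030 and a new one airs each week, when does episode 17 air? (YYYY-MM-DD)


First occurrence: 2030-12-05 (occurrence 1)
Each occurrence is 7 days after the previous.
Occurrence 17 is 16 weeks after the first.
16 weeks = 112 days
2030-12-05 + 112 days = 2031-03-27

2031-03-27


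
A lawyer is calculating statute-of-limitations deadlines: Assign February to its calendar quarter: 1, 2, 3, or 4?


Month: February (month 2)
Q1: January-March (months 1-3)
Q2: April-June (months 4-6)
Q3: July-September (months 7-9)
Q4: October-December (months 10-12)
Month 2 falls in Q1

1


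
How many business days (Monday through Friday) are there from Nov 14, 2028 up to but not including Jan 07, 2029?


Start: 2028-11-14 (Tuesday)
End (exclusive): 2029-01-07 (Sunday)
Total calendar days: 54
Full weeks: 54 // 7 = 7 -> 35 weekdays
Remaining 5 days starting on Tuesday:
  Tue(w), Wed(w), Thu(w), Fri(w), Sat(-) -> 4 weekdays
Total business days: 35 + 4 = 39

39


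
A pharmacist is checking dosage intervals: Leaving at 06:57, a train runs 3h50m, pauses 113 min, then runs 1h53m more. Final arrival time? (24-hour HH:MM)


Depart: 06:57
Leg 1: +230 min -> 10:47
Layover: +113 min -> 12:40
Leg 2: +113 min -> 14:33
Total travel: 456 minutes = 7h 36m
Arrival: 14:33

14:33


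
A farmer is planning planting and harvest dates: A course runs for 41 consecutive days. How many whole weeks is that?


Total days: 41
Days per week: 7
Division: 41 / 7 = 5 remainder 6
Complete weeks: 5
Remaining days: 6

5


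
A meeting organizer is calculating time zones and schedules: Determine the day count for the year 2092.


Year: 2092
Check leap year rules:
Divisible by 4? Yes
Divisible by 100? No
2092 is a leap year
Days: 366

366


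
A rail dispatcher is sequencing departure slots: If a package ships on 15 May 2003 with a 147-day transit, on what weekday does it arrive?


Start: 2003-05-15 (Thursday)
Step 1 - find target date: add 147 days
  2003-05-15 + 147 days = 2003-10-09
Step 2 - day of week:
  147 mod 7 = 0
  Thursday + 0 days -> Thursday
Result: Thursday (2003-10-09)

Thursday


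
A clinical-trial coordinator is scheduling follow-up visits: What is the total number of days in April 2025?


Month: April
Year: 2025
April is a 30-day month
Total: 30 days

30


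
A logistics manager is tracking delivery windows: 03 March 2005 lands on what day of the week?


Date: 2005-03-03
January 1, 2005 is a Saturday
Day of year: 62
Offset from Jan 1: 61 days
61 mod 7 = 5
Result: Thursday

Thursday


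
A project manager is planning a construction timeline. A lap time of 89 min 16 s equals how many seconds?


Minutes: 89
Seconds: 16
Convert minutes to seconds: 89 x 60 = 5340
Add remaining seconds: 5340 + 16 = 5356

5356


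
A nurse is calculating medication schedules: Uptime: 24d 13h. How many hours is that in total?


Days: 24
Extra hours: 13
Hours per day: 24
Days to hours: 24 x 24 = 576
Total: 576 + 13 = 589

589


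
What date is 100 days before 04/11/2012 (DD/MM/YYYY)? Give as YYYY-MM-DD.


Start: 2012-11-04
Subtracting 100 days
Days already passed in November: 4
After going back through November: 96 more days to subtract
October 2012: 31 days, 65 remaining
September 2012: 30 days, 35 remaining
August 2012: 31 days, 4 remaining
July 2012 has 31 days, need 4
Result: 2012-07-27

2012-07-27


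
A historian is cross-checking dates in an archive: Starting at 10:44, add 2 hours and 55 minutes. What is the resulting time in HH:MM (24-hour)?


Start time: 10:44
Adding: 2 hours 55 minutes
Minutes: 44 + 55 = 99
Minute overflow: 99 >= 60, so carry 1 hour, minutes = 39
Hours: 10 + 2 + 1 = 13
Result: 13:39

13:39


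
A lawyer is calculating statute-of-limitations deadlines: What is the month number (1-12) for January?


Calendar month order:
1. January <--
2. February
January is month number 1

1


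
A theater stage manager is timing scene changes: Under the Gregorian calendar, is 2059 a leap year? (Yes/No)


Year: 2059
Divisible by 4? 2059 / 4 = 514.75 -> No
Not divisible by 4, so NOT a leap year

No


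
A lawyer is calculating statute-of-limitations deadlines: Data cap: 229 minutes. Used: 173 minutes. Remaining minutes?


Total budget: 229 minutes
Time used: 173 minutes
Remaining: 229 - 173 = 56 minutes
Percent used: 75.5%
Percent remaining: 24.5%

56


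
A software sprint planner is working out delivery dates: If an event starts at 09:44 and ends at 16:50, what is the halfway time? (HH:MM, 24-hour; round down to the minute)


Start time: 09:44 = 584 minutes from midnight
End time: 16:50 = 1010 minutes from midnight
Sum: 584 + 1010 = 1594
Midpoint: 1594 / 2 = 797 minutes
Convert: 797 / 60 = 13 hours, 17 minutes
Result: 13:17

13:17


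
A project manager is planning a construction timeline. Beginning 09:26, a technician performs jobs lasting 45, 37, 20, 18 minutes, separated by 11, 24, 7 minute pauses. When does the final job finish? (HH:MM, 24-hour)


Start: 09:26 = 566 min from midnight
  after task 1 (45 min): 10:11
  after break (11 min): 10:22
  after task 2 (37 min): 10:59
  after break (24 min): 11:23
  after task 3 (20 min): 11:43
  after break (7 min): 11:50
  after task 4 (18 min): 12:08
Total elapsed: 162 minutes
End time: 12:08

12:08


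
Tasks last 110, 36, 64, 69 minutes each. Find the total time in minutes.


Durations: 110, 36, 64, 69
Running sum: 110
+ 36 = 146
+ 64 = 210
+ 69 = 279
Total duration: 279 minutes
That is 4 hours and 39 minutes

279


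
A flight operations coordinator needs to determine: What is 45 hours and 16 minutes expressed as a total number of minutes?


Hours: 45
Minutes: 16
Convert hours to minutes: 45 x 60 = 2700
Add remaining minutes: 2700 + 16 = 2716

2716


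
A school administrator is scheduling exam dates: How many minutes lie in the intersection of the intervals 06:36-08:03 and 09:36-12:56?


Interval A: [396, 483] minutes from midnight
Interval B: [576, 776] minutes from midnight
Overlap start = max(396, 576) = 576
Overlap end = min(483, 776) = 483
End <= start, so the intervals do not overlap: 0 minutes

0


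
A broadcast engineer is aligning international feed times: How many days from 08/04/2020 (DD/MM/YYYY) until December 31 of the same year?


Start: April 08, 2020
End: December 31, 2020
Days left in April: 22
May: 31
June: 30
July: 31
August: 31
... plus remaining months
Sum of remaining months: 245
Total: 22 + 245 = 267

267


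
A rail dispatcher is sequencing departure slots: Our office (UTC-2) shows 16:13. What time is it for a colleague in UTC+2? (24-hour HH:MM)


Local time: 16:13 at UTC-2 (offset -2h)
Target zone: UTC+2 (offset 2h)
Difference: 2 - (-2) = 4 hours
Calculation: 16 + (4) = 20
Result: 20:13

20:13


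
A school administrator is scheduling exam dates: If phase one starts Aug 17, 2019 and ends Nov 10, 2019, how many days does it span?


Start date: 2019-08-17
End date: 2019-11-10
Aug 2019: +15 days
Sep 2019: +30 days
Oct 2019: +31 days
Nov 2019: +9 days
Total: 85 days

85


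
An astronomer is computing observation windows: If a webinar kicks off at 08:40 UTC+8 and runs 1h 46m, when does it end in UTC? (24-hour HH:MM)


Start: 08:40 in UTC+8
Step 1 - add duration:
  minutes: 40 + 46 = 86 (carry 1h)
  hours: 8 + 1 + 1 = 10
  end in UTC+8: 10:26
Step 2 - convert UTC+8 -> UTC:
  offset difference: 0 - (8) = -8 hours
  10 + (-8) = 2 -> mod 24 = 2
Result: 02:26 in UTC

02:26


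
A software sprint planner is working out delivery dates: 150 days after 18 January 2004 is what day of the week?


Start: 2004-01-18 (Sunday)
Step 1 - find target date: add 150 days
  2004-01-18 + 150 days = 2004-06-16
Step 2 - day of week:
  150 mod 7 = 3
  Sunday + 3 days -> Wednesday
Result: Wednesday (2004-06-16)

Wednesday


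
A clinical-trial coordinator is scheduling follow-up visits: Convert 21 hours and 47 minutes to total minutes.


Hours: 21
Extra minutes: 47
Minutes per hour: 60
Hours to minutes: 21 x 60 = 1260
Total: 1260 + 47 = 1307

1307


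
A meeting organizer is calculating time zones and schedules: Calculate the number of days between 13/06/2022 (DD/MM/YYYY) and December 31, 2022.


Start: June 13, 2022
End: December 31, 2022
Days left in June: 17
July: 31
August: 31
September: 30
October: 31
... plus remaining months
Sum of remaining months: 184
Total: 17 + 184 = 201

201


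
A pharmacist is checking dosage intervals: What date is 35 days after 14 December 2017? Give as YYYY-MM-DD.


Start: 2017-12-14
Adding 35 days
Days remaining in December: 17
After December: 18 days still to add
January 2018 has 31 days, need 18
Result: 2018-01-18

2018-01-18


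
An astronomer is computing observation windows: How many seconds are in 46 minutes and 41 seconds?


Minutes: 46
Extra seconds: 41
Seconds per minute: 60
Minutes to seconds: 46 x 60 = 2760
Total: 2760 + 41 = 2801

2801


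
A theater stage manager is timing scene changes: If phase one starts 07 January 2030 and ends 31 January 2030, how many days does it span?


Start date: 2030-01-07
End date: 2030-01-31
Jan 2030: +24 days
Total: 24 days

24


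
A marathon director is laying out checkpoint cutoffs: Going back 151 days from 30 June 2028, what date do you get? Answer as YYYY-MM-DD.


Start: 2028-06-30
Subtracting 151 days
Days already passed in June: 30
After going back through June: 121 more days to subtract
May 2028: 31 days, 90 remaining
April 2028: 30 days, 60 remaining
March 2028: 31 days, 29 remaining
February 2028 has 29 days, need 29
Result: 2028-01-31

2028-01-31


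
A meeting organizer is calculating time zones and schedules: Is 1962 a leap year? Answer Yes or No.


Year: 1962
Divisible by 4? 1962 / 4 = 490.5 -> No
Not divisible by 4, so NOT a leap year

No


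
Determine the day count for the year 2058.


Year: 2058
Check leap year rules:
Divisible by 4? No
2058 is not a leap year
Days: 365

365


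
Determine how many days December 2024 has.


Month: December
Year: 2024
December is a 31-day month
Total: 31 days

31


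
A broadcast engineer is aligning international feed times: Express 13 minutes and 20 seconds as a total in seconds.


Minutes: 13
Seconds: 20
Convert minutes to seconds: 13 x 60 = 780
Add remaining seconds: 780 + 20 = 800

800


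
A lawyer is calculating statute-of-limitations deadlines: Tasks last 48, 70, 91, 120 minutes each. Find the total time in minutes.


Durations: 48, 70, 91, 120
Running sum: 48
+ 70 = 118
+ 91 = 209
+ 120 = 329
Total duration: 329 minutes
That is 5 hours and 29 minutes

329


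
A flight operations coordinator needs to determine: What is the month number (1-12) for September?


Calendar month order:
8. August
9. September <--
10. October
September is month number 9

9


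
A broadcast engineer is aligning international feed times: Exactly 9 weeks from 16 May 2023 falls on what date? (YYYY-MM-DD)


Start: 2023-05-16
Weeks to add: 9
Convert to days: 9 x 7 = 63 days
Add 63 days to 2023-05-16
Result: 2023-07-18

2023-07-18


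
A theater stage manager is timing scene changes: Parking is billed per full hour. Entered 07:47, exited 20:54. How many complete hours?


Start: 07:47
End: 20:54
Hour difference: 20 - 7 = 13 hours
Minute difference: 54 - 47 = 7 minutes
Total minutes: 787
Complete hours: 787 / 60 = 13 (remainder 7)

13


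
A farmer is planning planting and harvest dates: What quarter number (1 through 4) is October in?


Month: October (month 10)
Q1: January-March (months 1-3)
Q2: April-June (months 4-6)
Q3: July-September (months 7-9)
Q4: October-December (months 10-12)
Month 10 falls in Q4

4


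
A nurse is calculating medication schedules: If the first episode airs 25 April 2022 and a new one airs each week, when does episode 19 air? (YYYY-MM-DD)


First occurrence: 2022-04-25 (occurrence 1)
Each occurrence is 7 days after the previous.
Occurrence 19 is 18 weeks after the first.
18 weeks = 126 days
2022-04-25 + 126 days = 2022-08-29

2022-08-29


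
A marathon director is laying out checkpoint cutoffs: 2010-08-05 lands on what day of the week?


Date: 2010-08-05
January 1, 2010 is a Friday
Day of year: 217
Offset from Jan 1: 216 days
216 mod 7 = 6
Result: Thursday

Thursday


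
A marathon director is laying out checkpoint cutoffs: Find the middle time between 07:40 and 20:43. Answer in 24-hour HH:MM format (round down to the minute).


Start time: 07:40 = 460 minutes from midnight
End time: 20:43 = 1243 minutes from midnight
Sum: 460 + 1243 = 1703
Midpoint: 1703 / 2 = 851 minutes
Convert: 851 / 60 = 14 hours, 11 minutes
Result: 14:11

14:11


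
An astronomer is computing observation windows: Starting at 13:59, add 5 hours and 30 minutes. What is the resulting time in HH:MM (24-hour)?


Start time: 13:59
Adding: 5 hours 30 minutes
Minutes: 59 + 30 = 89
Minute overflow: 89 >= 60, so carry 1 hour, minutes = 29
Hours: 13 + 5 + 1 = 19
Result: 19:29

19:29


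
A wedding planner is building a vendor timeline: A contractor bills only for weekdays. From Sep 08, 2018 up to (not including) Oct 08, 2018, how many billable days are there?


Start: 2018-09-08 (Saturday)
End (exclusive): 2018-10-08 (Monday)
Total calendar days: 30
Full weeks: 30 // 7 = 4 -> 20 weekdays
Remaining 2 days starting on Saturday:
  Sat(-), Sun(-) -> 0 weekdays
Total business days: 20 + 0 = 20

20


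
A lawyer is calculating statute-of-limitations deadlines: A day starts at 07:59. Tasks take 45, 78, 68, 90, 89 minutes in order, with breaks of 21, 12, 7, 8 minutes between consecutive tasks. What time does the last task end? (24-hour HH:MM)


Start: 07:59 = 479 min from midnight
  after task 1 (45 min): 08:44
  after break (21 min): 09:05
  after task 2 (78 min): 10:23
  after break (12 min): 10:35
  after task 3 (68 min): 11:43
  after break (7 min): 11:50
  after task 4 (90 min): 13:20
  after break (8 min): 13:28
  after task 5 (89 min): 14:57
Total elapsed: 418 minutes
End time: 14:57

14:57


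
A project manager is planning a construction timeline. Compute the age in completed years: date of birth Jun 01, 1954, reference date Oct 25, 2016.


Birth: 1954-06-01
Reference: 2016-10-25
Year difference: 2016 - 1954 = 62
Has birthday (06-01) occurred by 10-25? Yes
Age in full years: 62

62


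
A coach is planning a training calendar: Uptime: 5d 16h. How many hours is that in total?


Days: 5
Extra hours: 16
Hours per day: 24
Days to hours: 5 x 24 = 120
Total: 120 + 16 = 136

136


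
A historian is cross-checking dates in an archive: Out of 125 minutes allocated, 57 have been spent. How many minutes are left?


Total budget: 125 minutes
Time used: 57 minutes
Remaining: 125 - 57 = 68 minutes
Percent used: 45.6%
Percent remaining: 54.4%

68


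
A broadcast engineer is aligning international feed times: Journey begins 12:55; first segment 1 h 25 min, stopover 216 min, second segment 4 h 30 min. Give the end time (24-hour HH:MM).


Depart: 12:55
Leg 1: +85 min -> 14:20
Layover: +216 min -> 17:56
Leg 2: +270 min -> 22:26
Total travel: 571 minutes = 9h 31m
Arrival: 22:26

22:26


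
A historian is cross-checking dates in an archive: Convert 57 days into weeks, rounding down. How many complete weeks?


Total days: 57
Days per week: 7
Division: 57 / 7 = 8 remainder 1
Complete weeks: 8
Remaining days: 1

8


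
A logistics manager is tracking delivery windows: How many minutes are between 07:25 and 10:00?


Start time: 07:25 = 445 minutes from midnight
End time: 10:00 = 600 minutes from midnight
Difference: 600 - 445 = 155 minutes
That is 2 hours and 35 minutes

155


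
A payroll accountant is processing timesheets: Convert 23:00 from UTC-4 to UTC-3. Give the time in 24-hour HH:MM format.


Local time: 23:00 at UTC-4 (offset -4h)
Target zone: UTC-3 (offset -3h)
Difference: -3 - (-4) = 1 hours
Calculation: 23 + (1) = 24
Wraparound: (24) mod 24 = 0
Result: 00:00

00:00


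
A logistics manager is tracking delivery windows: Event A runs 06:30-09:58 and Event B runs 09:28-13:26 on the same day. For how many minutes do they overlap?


Interval A: [390, 598] minutes from midnight
Interval B: [568, 806] minutes from midnight
Overlap start = max(390, 568) = 568
Overlap end = min(598, 806) = 598
Overlap = 598 - 568 = 30 minutes

30


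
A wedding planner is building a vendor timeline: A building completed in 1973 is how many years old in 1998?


Birth year: 1973
Current year: 1998
Age = current year - birth year
Age = 1998 - 1973 = 25

25


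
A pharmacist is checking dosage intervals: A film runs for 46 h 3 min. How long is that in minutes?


Hours: 46
Minutes: 3
Convert hours to minutes: 46 x 60 = 2760
Add remaining minutes: 2760 + 3 = 2763

2763


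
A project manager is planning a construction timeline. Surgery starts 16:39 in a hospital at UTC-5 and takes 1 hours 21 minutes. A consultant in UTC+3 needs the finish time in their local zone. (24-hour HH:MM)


Start: 16:39 in UTC-5
Step 1 - add duration:
  minutes: 39 + 21 = 60 (carry 1h)
  hours: 16 + 1 + 1 = 18
  end in UTC-5: 18:00
Step 2 - convert UTC-5 -> UTC+3:
  offset difference: 3 - (-5) = 8 hours
  18 + (8) = 26 -> mod 24 = 2
Result: 02:00 in UTC+3

02:00


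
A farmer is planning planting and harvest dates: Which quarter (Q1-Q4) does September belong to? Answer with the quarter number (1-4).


Month: September (month 9)
Q1: January-March (months 1-3)
Q2: April-June (months 4-6)
Q3: July-September (months 7-9)
Q4: October-December (months 10-12)
Month 9 falls in Q3

3


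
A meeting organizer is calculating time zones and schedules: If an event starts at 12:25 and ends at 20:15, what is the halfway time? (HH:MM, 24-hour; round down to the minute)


Start time: 12:25 = 745 minutes from midnight
End time: 20:15 = 1215 minutes from midnight
Sum: 745 + 1215 = 1960
Midpoint: 1960 / 2 = 980 minutes
Convert: 980 / 60 = 16 hours, 20 minutes
Result: 16:20

16:20


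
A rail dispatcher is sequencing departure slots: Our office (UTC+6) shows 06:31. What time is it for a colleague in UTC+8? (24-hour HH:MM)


Local time: 06:31 at UTC+6 (offset 6h)
Target zone: UTC+8 (offset 8h)
Difference: 8 - (6) = 2 hours
Calculation: 6 + (2) = 8
Result: 08:31

08:31


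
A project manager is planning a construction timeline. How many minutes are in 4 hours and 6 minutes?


Hours: 4
Minutes: 6
Convert hours to minutes: 4 x 60 = 240
Add remaining minutes: 240 + 6 = 246

246


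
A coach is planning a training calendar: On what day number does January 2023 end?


Month: January
Year: 2023
January is a 31-day month
Total: 31 days

31


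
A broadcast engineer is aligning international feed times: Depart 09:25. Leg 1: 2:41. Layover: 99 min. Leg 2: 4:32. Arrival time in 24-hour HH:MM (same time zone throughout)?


Depart: 09:25
Leg 1: +161 min -> 12:06
Layover: +99 min -> 13:45
Leg 2: +272 min -> 18:17
Total travel: 532 minutes = 8h 52m
Arrival: 18:17

18:17


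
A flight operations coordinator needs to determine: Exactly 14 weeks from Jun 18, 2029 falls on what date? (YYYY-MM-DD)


Start: 2029-06-18
Weeks to add: 14
Convert to days: 14 x 7 = 98 days
Add 98 days to 2029-06-18
Result: 2029-09-24

2029-09-24


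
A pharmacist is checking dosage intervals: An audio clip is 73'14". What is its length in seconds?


Minutes: 73
Seconds: 14
Convert minutes to seconds: 73 x 60 = 4380
Add remaining seconds: 4380 + 14 = 4394

4394


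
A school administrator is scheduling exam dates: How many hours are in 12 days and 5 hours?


Days: 12
Extra hours: 5
Hours per day: 24
Days to hours: 12 x 24 = 288
Total: 288 + 5 = 293

293


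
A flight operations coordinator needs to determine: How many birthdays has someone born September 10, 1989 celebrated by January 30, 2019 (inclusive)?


Birth: 1989-09-10
Reference: 2019-01-30
Year difference: 2019 - 1989 = 30
Has birthday (09-10) occurred by 01-30? No
Birthday not yet reached this year -> subtract 1
Age in full years: 29

29


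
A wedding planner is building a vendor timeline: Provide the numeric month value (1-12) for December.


Calendar month order:
11. November
12. December <--
December is month number 12

12


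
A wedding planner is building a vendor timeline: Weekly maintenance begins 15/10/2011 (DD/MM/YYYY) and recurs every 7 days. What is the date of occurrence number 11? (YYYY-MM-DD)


First occurrence: 2011-10-15 (occurrence 1)
Each occurrence is 7 days after the previous.
Occurrence 11 is 10 weeks after the first.
10 weeks = 70 days
2011-10-15 + 70 days = 2011-12-24

2011-12-24


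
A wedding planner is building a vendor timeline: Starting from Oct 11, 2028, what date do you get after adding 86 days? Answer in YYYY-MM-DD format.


Start: 2028-10-11
Adding 86 days
Days remaining in October: 20
After October: 66 days still to add
November 2028: 30 days, 36 remaining
December 2028: 31 days, 5 remaining
January 2029 has 31 days, need 5
Result: 2029-01-05

2029-01-05


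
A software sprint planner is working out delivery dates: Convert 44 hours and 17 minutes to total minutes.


Hours: 44
Extra minutes: 17
Minutes per hour: 60
Hours to minutes: 44 x 60 = 2640
Total: 2640 + 17 = 2657

2657


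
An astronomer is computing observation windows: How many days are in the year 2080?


Year: 2080
Check leap year rules:
Divisible by 4? Yes
Divisible by 100? No
2080 is a leap year
Days: 366

366
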